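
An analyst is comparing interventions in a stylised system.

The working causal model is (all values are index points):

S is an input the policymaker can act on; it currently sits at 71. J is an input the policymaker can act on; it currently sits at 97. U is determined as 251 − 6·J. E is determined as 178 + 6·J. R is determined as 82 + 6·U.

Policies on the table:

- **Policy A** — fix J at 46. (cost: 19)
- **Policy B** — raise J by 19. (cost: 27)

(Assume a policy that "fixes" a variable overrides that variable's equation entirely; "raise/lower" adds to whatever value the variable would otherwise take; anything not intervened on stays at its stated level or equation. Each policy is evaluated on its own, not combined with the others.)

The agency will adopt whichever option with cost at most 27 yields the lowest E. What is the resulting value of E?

454

Policy A (J := 46):
  J = 46
  E = 178 + 6·46 = 454
Policy B (J + 19):
  J = 97 + 19 = 116
  E = 178 + 6·116 = 874
Comparing — Policy A: E=454, Policy B: E=874. Lowest is 454 (Policy A).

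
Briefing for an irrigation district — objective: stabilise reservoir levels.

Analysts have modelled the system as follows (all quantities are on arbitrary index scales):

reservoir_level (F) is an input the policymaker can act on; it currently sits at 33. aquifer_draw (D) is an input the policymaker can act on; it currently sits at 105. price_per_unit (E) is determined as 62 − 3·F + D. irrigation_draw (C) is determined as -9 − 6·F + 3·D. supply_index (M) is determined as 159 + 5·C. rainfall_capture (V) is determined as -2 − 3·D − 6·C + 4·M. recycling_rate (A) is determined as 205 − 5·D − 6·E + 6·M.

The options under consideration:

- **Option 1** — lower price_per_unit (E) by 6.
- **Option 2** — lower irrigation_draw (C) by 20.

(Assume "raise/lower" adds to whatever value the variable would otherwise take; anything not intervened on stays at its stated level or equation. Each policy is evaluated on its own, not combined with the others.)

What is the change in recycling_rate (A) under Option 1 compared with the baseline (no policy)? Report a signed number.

Baseline:
  F = 33
  D = 105
  E = 62 − 3·33 + 105 = 68
  C = -9 − 6·33 + 3·105 = 108
  M = 159 + 5·108 = 699
  A = 205 − 5·105 − 6·68 + 6·699 = 3466
Option 1 (E − 6):
  F = 33
  D = 105
  E = 62 − 3·33 + 105 (−6 from intervention) = 62
  C = -9 − 6·33 + 3·105 = 108
  M = 159 + 5·108 = 699
  A = 205 − 5·105 − 6·62 + 6·699 = 3502
Change in A: 3502 − 3466 = 36

36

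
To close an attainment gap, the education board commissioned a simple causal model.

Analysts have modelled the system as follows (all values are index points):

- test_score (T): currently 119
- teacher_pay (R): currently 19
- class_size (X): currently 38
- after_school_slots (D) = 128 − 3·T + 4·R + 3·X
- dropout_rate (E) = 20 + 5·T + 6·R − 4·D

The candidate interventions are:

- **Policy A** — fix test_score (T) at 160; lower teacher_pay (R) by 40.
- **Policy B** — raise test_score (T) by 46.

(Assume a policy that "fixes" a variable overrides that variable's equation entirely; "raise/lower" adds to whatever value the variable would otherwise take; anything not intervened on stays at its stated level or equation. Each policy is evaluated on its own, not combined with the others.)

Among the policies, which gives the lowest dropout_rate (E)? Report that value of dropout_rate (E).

1667

Policy A (T := 160, R − 40):
  T = 160
  R = 19 − 40 = -21
  X = 38
  D = 128 − 3·160 + 4·(-21) + 3·38 = -322
  E = 20 + 5·160 + 6·(-21) − 4·(-322) = 1982
Policy B (T + 46):
  T = 119 + 46 = 165
  R = 19
  X = 38
  D = 128 − 3·165 + 4·19 + 3·38 = -177
  E = 20 + 5·165 + 6·19 − 4·(-177) = 1667
Comparing — Policy A: E=1982, Policy B: E=1667. Lowest is 1667 (Policy B).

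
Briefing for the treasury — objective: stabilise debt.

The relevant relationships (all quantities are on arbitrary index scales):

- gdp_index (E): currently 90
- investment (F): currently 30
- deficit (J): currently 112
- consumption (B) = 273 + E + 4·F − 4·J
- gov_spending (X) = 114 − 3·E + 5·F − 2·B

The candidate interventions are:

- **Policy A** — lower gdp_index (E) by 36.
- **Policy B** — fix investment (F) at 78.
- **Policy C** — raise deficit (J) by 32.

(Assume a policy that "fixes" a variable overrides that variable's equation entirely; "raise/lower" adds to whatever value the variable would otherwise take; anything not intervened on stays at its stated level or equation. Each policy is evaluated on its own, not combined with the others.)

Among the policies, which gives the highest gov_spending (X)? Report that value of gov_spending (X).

180

Policy A (E − 36):
  E = 90 − 36 = 54
  F = 30
  J = 112
  B = 273 + 54 + 4·30 − 4·112 = -1
  X = 114 − 3·54 + 5·30 − 2·(-1) = 104
Policy B (F := 78):
  E = 90
  F = 78
  J = 112
  B = 273 + 90 + 4·78 − 4·112 = 227
  X = 114 − 3·90 + 5·78 − 2·227 = -220
Policy C (J + 32):
  E = 90
  F = 30
  J = 112 + 32 = 144
  B = 273 + 90 + 4·30 − 4·144 = -93
  X = 114 − 3·90 + 5·30 − 2·(-93) = 180
Comparing — Policy A: X=104, Policy B: X=-220, Policy C: X=180. Highest is 180 (Policy C).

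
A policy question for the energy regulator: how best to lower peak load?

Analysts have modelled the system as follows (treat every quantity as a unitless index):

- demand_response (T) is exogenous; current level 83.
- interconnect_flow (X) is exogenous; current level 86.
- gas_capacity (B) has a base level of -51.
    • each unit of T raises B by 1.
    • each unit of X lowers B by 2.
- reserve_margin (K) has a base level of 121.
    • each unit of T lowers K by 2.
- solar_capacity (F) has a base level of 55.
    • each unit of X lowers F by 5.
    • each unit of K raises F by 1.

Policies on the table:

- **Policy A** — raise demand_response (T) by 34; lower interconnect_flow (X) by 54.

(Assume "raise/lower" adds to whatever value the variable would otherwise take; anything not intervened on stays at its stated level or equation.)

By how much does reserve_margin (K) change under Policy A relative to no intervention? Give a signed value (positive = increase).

-68

Baseline:
  T = 83
  K = 121 − 2·83 = -45
Policy A (T + 34, X − 54):
  T = 83 + 34 = 117
  K = 121 − 2·117 = -113
Change in K: -113 − (-45) = -68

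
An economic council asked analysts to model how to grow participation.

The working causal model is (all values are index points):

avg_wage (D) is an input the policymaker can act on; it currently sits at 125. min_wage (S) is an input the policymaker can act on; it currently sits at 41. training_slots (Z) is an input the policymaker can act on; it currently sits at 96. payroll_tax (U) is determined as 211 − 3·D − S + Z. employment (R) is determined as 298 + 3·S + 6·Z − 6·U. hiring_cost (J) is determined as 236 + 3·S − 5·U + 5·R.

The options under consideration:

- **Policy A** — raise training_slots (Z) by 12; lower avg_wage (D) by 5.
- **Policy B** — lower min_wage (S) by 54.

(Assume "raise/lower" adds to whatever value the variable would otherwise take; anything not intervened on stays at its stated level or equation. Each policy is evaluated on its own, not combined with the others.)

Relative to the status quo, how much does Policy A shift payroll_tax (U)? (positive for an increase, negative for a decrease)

27

Baseline:
  D = 125
  S = 41
  Z = 96
  U = 211 − 3·125 − 41 + 96 = -109
Policy A (Z + 12, D − 5):
  D = 125 − 5 = 120
  S = 41
  Z = 96 + 12 = 108
  U = 211 − 3·120 − 41 + 108 = -82
Change in U: -82 − (-109) = 27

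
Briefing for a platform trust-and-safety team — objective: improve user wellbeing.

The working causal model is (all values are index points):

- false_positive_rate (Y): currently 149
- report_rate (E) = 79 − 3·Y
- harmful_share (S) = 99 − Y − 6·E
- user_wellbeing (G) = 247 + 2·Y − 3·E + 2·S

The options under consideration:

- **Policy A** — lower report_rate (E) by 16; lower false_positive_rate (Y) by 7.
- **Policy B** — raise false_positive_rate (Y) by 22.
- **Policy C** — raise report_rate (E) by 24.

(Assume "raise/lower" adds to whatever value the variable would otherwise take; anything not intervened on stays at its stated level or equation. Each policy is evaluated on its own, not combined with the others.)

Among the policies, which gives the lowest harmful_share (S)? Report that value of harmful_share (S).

2014

Policy A (E − 16, Y − 7):
  Y = 149 − 7 = 142
  E = 79 − 3·142 (−16 from intervention) = -363
  S = 99 − 142 − 6·(-363) = 2135
Policy B (Y + 22):
  Y = 149 + 22 = 171
  E = 79 − 3·171 = -434
  S = 99 − 171 − 6·(-434) = 2532
Policy C (E + 24):
  Y = 149
  E = 79 − 3·149 (+24 from intervention) = -344
  S = 99 − 149 − 6·(-344) = 2014
Comparing — Policy A: S=2135, Policy B: S=2532, Policy C: S=2014. Lowest is 2014 (Policy C).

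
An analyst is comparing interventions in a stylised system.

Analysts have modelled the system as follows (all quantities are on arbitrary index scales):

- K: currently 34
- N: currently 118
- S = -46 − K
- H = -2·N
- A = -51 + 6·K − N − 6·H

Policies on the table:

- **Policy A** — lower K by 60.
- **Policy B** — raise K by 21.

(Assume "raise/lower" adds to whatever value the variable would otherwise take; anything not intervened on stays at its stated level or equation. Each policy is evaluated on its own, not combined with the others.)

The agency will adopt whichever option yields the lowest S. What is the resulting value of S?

Policy A (K − 60):
  K = 34 − 60 = -26
  S = -46 − (-26) = -20
Policy B (K + 21):
  K = 34 + 21 = 55
  S = -46 − 55 = -101
Comparing — Policy A: S=-20, Policy B: S=-101. Lowest is -101 (Policy B).

-101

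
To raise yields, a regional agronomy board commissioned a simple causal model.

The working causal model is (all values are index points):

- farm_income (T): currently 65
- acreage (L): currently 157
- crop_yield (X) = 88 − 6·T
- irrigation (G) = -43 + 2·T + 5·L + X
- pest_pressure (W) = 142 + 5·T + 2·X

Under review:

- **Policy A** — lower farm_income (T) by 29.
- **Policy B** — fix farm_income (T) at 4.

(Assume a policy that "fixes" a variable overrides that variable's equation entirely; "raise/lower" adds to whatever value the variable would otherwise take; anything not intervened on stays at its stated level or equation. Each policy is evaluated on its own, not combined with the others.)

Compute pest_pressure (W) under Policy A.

Policy A (T − 29):
  T = 65 − 29 = 36
  X = 88 − 6·36 = -128
  W = 142 + 5·36 + 2·(-128) = 66

66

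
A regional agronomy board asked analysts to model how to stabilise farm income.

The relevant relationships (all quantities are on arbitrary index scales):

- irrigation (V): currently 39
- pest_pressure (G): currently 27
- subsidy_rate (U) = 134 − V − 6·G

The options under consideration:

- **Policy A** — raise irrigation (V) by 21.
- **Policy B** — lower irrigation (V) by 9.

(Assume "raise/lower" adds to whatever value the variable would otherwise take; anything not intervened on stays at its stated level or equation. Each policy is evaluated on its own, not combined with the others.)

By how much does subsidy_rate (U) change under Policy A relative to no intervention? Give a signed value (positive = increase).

Baseline:
  V = 39
  G = 27
  U = 134 − 39 − 6·27 = -67
Policy A (V + 21):
  V = 39 + 21 = 60
  G = 27
  U = 134 − 60 − 6·27 = -88
Change in U: -88 − (-67) = -21

-21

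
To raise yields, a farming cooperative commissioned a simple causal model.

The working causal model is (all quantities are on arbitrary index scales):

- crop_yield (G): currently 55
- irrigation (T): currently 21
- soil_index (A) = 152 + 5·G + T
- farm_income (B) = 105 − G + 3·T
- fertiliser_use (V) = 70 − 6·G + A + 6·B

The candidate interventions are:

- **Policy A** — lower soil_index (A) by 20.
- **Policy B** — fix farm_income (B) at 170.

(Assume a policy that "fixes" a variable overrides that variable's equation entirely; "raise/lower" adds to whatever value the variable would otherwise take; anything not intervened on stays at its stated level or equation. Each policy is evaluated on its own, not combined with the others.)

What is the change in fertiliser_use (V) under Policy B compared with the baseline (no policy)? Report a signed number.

342

Baseline:
  G = 55
  T = 21
  A = 152 + 5·55 + 21 = 448
  B = 105 − 55 + 3·21 = 113
  V = 70 − 6·55 + 448 + 6·113 = 866
Policy B (B := 170):
  G = 55
  T = 21
  A = 152 + 5·55 + 21 = 448
  B = 170
  V = 70 − 6·55 + 448 + 6·170 = 1208
Change in V: 1208 − 866 = 342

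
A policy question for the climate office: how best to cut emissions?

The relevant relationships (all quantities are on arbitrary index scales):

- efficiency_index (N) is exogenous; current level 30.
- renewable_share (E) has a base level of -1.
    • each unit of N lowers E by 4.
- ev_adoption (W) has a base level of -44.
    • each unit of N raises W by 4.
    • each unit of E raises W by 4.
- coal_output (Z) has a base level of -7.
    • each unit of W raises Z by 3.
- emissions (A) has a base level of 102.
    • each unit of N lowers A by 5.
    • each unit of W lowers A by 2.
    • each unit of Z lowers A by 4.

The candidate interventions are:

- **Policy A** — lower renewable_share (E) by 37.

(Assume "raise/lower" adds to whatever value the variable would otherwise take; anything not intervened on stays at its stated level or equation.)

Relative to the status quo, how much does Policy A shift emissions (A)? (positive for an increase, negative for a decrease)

Baseline:
  N = 30
  E = -1 − 4·30 = -121
  W = -44 + 4·30 + 4·(-121) = -408
  Z = -7 + 3·(-408) = -1231
  A = 102 − 5·30 − 2·(-408) − 4·(-1231) = 5692
Policy A (E − 37):
  N = 30
  E = -1 − 4·30 (−37 from intervention) = -158
  W = -44 + 4·30 + 4·(-158) = -556
  Z = -7 + 3·(-556) = -1675
  A = 102 − 5·30 − 2·(-556) − 4·(-1675) = 7764
Change in A: 7764 − 5692 = 2072

2072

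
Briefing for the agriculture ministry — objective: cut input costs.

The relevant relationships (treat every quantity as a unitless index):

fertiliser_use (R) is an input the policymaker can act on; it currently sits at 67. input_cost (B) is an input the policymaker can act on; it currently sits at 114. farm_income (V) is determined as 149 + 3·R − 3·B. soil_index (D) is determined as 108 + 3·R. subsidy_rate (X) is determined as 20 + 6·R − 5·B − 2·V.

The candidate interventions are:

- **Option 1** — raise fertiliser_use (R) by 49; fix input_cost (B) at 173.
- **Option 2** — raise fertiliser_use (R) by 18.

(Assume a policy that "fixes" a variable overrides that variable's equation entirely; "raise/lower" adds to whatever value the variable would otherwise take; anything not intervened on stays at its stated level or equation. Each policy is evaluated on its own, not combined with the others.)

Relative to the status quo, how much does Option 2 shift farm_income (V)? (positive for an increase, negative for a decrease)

Baseline:
  R = 67
  B = 114
  V = 149 + 3·67 − 3·114 = 8
Option 2 (R + 18):
  R = 67 + 18 = 85
  B = 114
  V = 149 + 3·85 − 3·114 = 62
Change in V: 62 − 8 = 54

54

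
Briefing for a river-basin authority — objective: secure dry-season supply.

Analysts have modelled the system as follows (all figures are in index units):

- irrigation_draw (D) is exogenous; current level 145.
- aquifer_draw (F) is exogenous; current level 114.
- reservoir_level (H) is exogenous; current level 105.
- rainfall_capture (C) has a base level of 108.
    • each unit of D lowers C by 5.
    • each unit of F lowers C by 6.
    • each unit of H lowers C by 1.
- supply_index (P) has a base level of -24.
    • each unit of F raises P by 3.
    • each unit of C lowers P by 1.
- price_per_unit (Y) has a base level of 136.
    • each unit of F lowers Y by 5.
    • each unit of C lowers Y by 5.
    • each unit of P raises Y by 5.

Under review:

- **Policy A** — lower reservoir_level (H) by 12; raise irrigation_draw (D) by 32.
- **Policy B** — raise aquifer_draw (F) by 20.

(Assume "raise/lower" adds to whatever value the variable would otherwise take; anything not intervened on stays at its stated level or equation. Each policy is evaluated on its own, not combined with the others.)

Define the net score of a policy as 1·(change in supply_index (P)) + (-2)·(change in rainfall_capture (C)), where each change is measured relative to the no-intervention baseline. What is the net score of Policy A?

Baseline:
  D = 145
  F = 114
  H = 105
  C = 108 − 5·145 − 6·114 − 105 = -1406
  P = -24 + 3·114 − (-1406) = 1724
Policy A (H − 12, D + 32):
  D = 145 + 32 = 177
  F = 114
  H = 105 − 12 = 93
  C = 108 − 5·177 − 6·114 − 93 = -1554
  P = -24 + 3·114 − (-1554) = 1872
ΔP = 1872 − 1724 = 148; ΔC = -1554 − (-1406) = -148
Score = 1·148 + (-2)·(-148) = 444

444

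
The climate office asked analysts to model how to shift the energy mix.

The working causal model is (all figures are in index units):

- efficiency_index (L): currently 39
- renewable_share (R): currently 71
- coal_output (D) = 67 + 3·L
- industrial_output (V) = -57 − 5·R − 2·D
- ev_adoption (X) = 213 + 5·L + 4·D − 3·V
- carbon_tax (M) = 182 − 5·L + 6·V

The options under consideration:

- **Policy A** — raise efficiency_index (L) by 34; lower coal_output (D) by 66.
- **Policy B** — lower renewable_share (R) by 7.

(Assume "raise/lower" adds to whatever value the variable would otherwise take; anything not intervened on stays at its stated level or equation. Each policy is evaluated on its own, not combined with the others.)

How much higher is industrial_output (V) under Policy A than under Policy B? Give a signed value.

-107

Policy A (L + 34, D − 66):
  L = 39 + 34 = 73
  R = 71
  D = 67 + 3·73 (−66 from intervention) = 220
  V = -57 − 5·71 − 2·220 = -852
Policy B (R − 7):
  L = 39
  R = 71 − 7 = 64
  D = 67 + 3·39 = 184
  V = -57 − 5·64 − 2·184 = -745
V: -852 − (-745) = -107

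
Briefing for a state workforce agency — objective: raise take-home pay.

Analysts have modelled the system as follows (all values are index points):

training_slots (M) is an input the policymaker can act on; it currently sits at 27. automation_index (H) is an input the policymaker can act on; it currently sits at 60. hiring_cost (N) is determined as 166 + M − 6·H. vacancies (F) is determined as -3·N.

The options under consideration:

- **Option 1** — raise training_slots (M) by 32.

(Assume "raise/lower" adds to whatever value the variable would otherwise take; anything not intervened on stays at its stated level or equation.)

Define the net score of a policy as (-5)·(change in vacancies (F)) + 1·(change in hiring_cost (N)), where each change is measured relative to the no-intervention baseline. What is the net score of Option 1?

Baseline:
  M = 27
  H = 60
  N = 166 + 27 − 6·60 = -167
  F = 0 − 3·(-167) = 501
Option 1 (M + 32):
  M = 27 + 32 = 59
  H = 60
  N = 166 + 59 − 6·60 = -135
  F = 0 − 3·(-135) = 405
ΔF = 405 − 501 = -96; ΔN = -135 − (-167) = 32
Score = (-5)·(-96) + 1·32 = 512

512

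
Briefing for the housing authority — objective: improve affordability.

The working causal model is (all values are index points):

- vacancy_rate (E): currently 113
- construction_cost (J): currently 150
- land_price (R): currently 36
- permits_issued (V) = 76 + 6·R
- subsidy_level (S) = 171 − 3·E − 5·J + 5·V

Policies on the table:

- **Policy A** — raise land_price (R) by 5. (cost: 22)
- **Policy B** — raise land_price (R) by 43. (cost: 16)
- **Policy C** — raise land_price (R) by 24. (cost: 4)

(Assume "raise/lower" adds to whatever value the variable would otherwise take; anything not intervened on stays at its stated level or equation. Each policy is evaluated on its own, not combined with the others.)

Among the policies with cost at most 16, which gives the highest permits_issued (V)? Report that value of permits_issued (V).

Policy B (R + 43):
  R = 36 + 43 = 79
  V = 76 + 6·79 = 550
Policy C (R + 24):
  R = 36 + 24 = 60
  V = 76 + 6·60 = 436
Comparing — Policy B: V=550, Policy C: V=436. Highest is 550 (Policy B).

550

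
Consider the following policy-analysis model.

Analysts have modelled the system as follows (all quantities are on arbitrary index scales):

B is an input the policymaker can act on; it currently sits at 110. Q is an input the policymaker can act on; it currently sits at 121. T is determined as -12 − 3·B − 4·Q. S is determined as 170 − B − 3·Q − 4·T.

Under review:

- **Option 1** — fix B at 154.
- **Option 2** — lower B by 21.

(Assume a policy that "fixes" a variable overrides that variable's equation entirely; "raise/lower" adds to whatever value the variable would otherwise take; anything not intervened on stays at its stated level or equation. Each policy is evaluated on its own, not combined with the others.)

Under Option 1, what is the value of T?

-958

Option 1 (B := 154):
  B = 154
  Q = 121
  T = -12 − 3·154 − 4·121 = -958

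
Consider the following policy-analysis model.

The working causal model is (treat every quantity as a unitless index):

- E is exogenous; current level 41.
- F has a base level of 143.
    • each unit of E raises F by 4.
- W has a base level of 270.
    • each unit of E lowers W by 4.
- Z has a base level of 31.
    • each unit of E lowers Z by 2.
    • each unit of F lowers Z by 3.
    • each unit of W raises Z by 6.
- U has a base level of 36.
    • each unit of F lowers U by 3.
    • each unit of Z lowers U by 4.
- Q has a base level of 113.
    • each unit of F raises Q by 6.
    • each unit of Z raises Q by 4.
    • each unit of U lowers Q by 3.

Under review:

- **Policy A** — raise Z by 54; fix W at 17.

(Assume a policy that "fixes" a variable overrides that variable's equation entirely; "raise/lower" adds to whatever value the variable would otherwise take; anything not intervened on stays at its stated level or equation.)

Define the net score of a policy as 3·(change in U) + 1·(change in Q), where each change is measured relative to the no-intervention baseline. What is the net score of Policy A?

Baseline:
  E = 41
  F = 143 + 4·41 = 307
  W = 270 − 4·41 = 106
  Z = 31 − 2·41 − 3·307 + 6·106 = -336
  U = 36 − 3·307 − 4·(-336) = 459
  Q = 113 + 6·307 + 4·(-336) − 3·459 = -766
Policy A (Z + 54, W := 17):
  E = 41
  F = 143 + 4·41 = 307
  W = 17
  Z = 31 − 2·41 − 3·307 + 6·17 (+54 from intervention) = -816
  U = 36 − 3·307 − 4·(-816) = 2379
  Q = 113 + 6·307 + 4·(-816) − 3·2379 = -8446
ΔU = 2379 − 459 = 1920; ΔQ = -8446 − (-766) = -7680
Score = 3·1920 + 1·(-7680) = -1920

-1920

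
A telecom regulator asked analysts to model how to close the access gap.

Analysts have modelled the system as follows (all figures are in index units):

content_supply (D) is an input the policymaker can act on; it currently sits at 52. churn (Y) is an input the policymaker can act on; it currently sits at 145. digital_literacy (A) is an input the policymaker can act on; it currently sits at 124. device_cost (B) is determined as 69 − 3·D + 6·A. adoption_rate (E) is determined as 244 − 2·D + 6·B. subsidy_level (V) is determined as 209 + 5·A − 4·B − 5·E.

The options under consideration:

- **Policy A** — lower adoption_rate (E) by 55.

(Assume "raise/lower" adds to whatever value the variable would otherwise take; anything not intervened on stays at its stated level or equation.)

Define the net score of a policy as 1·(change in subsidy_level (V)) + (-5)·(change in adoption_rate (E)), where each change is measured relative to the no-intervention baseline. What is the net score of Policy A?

Baseline:
  D = 52
  A = 124
  B = 69 − 3·52 + 6·124 = 657
  E = 244 − 2·52 + 6·657 = 4082
  V = 209 + 5·124 − 4·657 − 5·4082 = -22209
Policy A (E − 55):
  D = 52
  A = 124
  B = 69 − 3·52 + 6·124 = 657
  E = 244 − 2·52 + 6·657 (−55 from intervention) = 4027
  V = 209 + 5·124 − 4·657 − 5·4027 = -21934
ΔV = -21934 − (-22209) = 275; ΔE = 4027 − 4082 = -55
Score = 1·275 + (-5)·(-55) = 550

550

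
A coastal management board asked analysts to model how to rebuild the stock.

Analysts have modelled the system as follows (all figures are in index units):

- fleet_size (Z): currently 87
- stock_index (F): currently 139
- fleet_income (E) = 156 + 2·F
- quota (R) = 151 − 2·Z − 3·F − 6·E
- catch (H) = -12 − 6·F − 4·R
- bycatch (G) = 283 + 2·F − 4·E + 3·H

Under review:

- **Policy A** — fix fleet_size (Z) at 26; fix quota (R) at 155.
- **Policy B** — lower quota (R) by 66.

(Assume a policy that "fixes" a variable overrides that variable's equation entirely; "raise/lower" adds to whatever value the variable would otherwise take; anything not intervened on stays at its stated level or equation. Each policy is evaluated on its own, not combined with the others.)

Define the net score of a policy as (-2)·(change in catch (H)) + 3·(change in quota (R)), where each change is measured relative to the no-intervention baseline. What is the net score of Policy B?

-726

Baseline:
  Z = 87
  F = 139
  E = 156 + 2·139 = 434
  R = 151 − 2·87 − 3·139 − 6·434 = -3044
  H = -12 − 6·139 − 4·(-3044) = 11330
Policy B (R − 66):
  Z = 87
  F = 139
  E = 156 + 2·139 = 434
  R = 151 − 2·87 − 3·139 − 6·434 (−66 from intervention) = -3110
  H = -12 − 6·139 − 4·(-3110) = 11594
ΔH = 11594 − 11330 = 264; ΔR = -3110 − (-3044) = -66
Score = (-2)·264 + 3·(-66) = -726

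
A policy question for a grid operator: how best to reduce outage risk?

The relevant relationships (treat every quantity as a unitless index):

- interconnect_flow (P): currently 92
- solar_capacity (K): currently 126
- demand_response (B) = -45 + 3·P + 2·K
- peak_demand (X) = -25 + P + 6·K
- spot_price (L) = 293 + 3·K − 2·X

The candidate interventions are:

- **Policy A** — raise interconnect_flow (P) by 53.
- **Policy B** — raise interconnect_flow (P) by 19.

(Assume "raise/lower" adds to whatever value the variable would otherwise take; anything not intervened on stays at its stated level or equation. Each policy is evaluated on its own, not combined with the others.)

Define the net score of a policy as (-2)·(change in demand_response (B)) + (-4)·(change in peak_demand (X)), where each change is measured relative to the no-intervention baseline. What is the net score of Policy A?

Baseline:
  P = 92
  K = 126
  B = -45 + 3·92 + 2·126 = 483
  X = -25 + 92 + 6·126 = 823
Policy A (P + 53):
  P = 92 + 53 = 145
  K = 126
  B = -45 + 3·145 + 2·126 = 642
  X = -25 + 145 + 6·126 = 876
ΔB = 642 − 483 = 159; ΔX = 876 − 823 = 53
Score = (-2)·159 + (-4)·53 = -530

-530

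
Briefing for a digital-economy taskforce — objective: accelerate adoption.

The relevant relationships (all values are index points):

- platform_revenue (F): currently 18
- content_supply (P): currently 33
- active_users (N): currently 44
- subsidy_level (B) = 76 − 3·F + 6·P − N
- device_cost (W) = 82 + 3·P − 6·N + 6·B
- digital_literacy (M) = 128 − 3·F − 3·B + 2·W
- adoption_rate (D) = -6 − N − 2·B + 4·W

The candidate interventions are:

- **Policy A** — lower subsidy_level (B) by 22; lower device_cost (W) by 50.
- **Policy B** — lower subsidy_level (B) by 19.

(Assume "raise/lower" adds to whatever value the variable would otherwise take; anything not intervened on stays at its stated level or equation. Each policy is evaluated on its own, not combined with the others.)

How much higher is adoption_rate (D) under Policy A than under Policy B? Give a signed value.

-266

Policy A (B − 22, W − 50):
  F = 18
  P = 33
  N = 44
  B = 76 − 3·18 + 6·33 − 44 (−22 from intervention) = 154
  W = 82 + 3·33 − 6·44 + 6·154 (−50 from intervention) = 791
  D = -6 − 44 − 2·154 + 4·791 = 2806
Policy B (B − 19):
  F = 18
  P = 33
  N = 44
  B = 76 − 3·18 + 6·33 − 44 (−19 from intervention) = 157
  W = 82 + 3·33 − 6·44 + 6·157 = 859
  D = -6 − 44 − 2·157 + 4·859 = 3072
D: 2806 − 3072 = -266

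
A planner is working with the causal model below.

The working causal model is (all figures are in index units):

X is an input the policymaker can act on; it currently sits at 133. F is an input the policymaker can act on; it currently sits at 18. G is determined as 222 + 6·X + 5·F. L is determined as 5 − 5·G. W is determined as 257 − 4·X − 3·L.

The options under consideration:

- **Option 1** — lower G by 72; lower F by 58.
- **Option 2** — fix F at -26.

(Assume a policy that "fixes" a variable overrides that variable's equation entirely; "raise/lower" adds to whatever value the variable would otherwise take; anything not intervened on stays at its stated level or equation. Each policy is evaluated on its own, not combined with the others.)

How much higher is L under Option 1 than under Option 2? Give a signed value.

710

Option 1 (G − 72, F − 58):
  X = 133
  F = 18 − 58 = -40
  G = 222 + 6·133 + 5·(-40) (−72 from intervention) = 748
  L = 5 − 5·748 = -3735
Option 2 (F := -26):
  X = 133
  F = -26
  G = 222 + 6·133 + 5·(-26) = 890
  L = 5 − 5·890 = -4445
L: -3735 − (-4445) = 710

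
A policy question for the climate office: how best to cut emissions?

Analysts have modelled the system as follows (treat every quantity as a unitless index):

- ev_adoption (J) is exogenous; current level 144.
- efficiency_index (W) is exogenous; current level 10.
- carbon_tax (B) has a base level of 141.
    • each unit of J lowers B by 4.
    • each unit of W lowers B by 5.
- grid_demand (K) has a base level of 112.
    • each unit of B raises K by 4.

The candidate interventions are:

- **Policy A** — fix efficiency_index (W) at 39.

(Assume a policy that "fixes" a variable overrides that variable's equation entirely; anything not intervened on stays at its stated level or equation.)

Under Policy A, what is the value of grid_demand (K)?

-2408

Policy A (W := 39):
  J = 144
  W = 39
  B = 141 − 4·144 − 5·39 = -630
  K = 112 + 4·(-630) = -2408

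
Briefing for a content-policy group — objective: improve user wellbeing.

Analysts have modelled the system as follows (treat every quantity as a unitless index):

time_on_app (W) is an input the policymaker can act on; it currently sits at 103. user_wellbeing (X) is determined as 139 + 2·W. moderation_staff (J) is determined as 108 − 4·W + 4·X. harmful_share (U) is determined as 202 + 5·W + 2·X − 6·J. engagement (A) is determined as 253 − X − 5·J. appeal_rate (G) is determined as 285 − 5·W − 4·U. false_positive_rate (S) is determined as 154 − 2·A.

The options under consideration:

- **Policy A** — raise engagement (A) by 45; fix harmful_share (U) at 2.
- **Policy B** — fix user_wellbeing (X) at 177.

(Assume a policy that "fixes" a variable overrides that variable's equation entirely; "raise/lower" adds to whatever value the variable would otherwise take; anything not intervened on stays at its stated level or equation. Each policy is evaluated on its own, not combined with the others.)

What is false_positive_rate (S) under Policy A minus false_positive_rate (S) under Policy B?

Policy A (A + 45, U := 2):
  W = 103
  X = 139 + 2·103 = 345
  J = 108 − 4·103 + 4·345 = 1076
  A = 253 − 345 − 5·1076 (+45 from intervention) = -5427
  S = 154 − 2·(-5427) = 11008
Policy B (X := 177):
  W = 103
  X = 177
  J = 108 − 4·103 + 4·177 = 404
  A = 253 − 177 − 5·404 = -1944
  S = 154 − 2·(-1944) = 4042
S: 11008 − 4042 = 6966

6966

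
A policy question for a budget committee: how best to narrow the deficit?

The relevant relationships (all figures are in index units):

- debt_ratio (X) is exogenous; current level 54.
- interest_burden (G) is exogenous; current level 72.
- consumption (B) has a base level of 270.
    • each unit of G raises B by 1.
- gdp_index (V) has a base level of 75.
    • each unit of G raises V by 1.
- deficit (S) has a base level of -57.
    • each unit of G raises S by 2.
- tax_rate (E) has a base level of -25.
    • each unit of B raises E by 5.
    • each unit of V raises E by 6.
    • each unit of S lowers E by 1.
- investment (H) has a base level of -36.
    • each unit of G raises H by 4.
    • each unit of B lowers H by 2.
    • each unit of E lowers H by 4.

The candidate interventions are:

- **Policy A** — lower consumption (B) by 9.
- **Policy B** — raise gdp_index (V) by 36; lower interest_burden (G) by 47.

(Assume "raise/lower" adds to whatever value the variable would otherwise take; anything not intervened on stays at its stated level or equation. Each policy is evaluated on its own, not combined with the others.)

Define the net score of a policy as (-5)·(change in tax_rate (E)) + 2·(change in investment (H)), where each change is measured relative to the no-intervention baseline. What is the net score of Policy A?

621

Baseline:
  G = 72
  B = 270 + 72 = 342
  V = 75 + 72 = 147
  S = -57 + 2·72 = 87
  E = -25 + 5·342 + 6·147 − 87 = 2480
  H = -36 + 4·72 − 2·342 − 4·2480 = -10352
Policy A (B − 9):
  G = 72
  B = 270 + 72 (−9 from intervention) = 333
  V = 75 + 72 = 147
  S = -57 + 2·72 = 87
  E = -25 + 5·333 + 6·147 − 87 = 2435
  H = -36 + 4·72 − 2·333 − 4·2435 = -10154
ΔE = 2435 − 2480 = -45; ΔH = -10154 − (-10352) = 198
Score = (-5)·(-45) + 2·198 = 621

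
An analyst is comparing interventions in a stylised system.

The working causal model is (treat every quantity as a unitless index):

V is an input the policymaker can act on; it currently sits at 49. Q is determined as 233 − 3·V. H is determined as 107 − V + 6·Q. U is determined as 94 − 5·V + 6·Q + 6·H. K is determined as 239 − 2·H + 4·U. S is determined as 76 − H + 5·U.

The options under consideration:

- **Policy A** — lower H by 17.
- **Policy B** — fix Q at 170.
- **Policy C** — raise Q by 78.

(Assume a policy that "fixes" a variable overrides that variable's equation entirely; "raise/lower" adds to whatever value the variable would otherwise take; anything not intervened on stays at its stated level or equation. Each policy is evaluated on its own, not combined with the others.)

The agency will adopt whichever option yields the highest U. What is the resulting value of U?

7337

Policy A (H − 17):
  V = 49
  Q = 233 − 3·49 = 86
  H = 107 − 49 + 6·86 (−17 from intervention) = 557
  U = 94 − 5·49 + 6·86 + 6·557 = 3707
Policy B (Q := 170):
  V = 49
  Q = 170
  H = 107 − 49 + 6·170 = 1078
  U = 94 − 5·49 + 6·170 + 6·1078 = 7337
Policy C (Q + 78):
  V = 49
  Q = 233 − 3·49 (+78 from intervention) = 164
  H = 107 − 49 + 6·164 = 1042
  U = 94 − 5·49 + 6·164 + 6·1042 = 7085
Comparing — Policy A: U=3707, Policy B: U=7337, Policy C: U=7085. Highest is 7337 (Policy B).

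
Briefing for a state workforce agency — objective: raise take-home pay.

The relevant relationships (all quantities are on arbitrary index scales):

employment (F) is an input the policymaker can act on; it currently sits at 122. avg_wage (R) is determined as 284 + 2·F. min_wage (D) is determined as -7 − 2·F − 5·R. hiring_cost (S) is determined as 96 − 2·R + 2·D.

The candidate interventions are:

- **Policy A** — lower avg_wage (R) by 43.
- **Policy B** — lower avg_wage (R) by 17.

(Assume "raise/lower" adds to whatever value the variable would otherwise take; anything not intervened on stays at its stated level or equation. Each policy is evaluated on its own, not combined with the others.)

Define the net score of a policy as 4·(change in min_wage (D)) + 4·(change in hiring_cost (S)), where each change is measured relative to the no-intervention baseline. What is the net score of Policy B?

1156

Baseline:
  F = 122
  R = 284 + 2·122 = 528
  D = -7 − 2·122 − 5·528 = -2891
  S = 96 − 2·528 + 2·(-2891) = -6742
Policy B (R − 17):
  F = 122
  R = 284 + 2·122 (−17 from intervention) = 511
  D = -7 − 2·122 − 5·511 = -2806
  S = 96 − 2·511 + 2·(-2806) = -6538
ΔD = -2806 − (-2891) = 85; ΔS = -6538 − (-6742) = 204
Score = 4·85 + 4·204 = 1156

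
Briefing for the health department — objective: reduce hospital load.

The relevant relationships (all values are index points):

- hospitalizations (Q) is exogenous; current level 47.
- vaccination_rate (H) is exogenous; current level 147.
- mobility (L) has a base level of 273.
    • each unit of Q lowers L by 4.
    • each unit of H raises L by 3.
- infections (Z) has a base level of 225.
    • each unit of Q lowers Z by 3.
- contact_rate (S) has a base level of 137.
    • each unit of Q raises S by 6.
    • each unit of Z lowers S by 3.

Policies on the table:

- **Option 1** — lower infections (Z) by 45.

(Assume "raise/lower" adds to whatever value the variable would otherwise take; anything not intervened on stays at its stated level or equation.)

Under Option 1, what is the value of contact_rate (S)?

302

Option 1 (Z − 45):
  Q = 47
  Z = 225 − 3·47 (−45 from intervention) = 39
  S = 137 + 6·47 − 3·39 = 302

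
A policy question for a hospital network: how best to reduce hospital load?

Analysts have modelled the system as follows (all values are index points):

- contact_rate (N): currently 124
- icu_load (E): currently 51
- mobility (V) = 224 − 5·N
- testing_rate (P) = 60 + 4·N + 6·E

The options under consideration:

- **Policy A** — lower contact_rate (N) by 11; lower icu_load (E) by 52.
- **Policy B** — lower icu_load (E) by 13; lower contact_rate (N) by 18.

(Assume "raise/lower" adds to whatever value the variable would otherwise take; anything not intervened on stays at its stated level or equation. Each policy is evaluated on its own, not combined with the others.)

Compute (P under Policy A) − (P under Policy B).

-206

Policy A (N − 11, E − 52):
  N = 124 − 11 = 113
  E = 51 − 52 = -1
  P = 60 + 4·113 + 6·(-1) = 506
Policy B (E − 13, N − 18):
  N = 124 − 18 = 106
  E = 51 − 13 = 38
  P = 60 + 4·106 + 6·38 = 712
P: 506 − 712 = -206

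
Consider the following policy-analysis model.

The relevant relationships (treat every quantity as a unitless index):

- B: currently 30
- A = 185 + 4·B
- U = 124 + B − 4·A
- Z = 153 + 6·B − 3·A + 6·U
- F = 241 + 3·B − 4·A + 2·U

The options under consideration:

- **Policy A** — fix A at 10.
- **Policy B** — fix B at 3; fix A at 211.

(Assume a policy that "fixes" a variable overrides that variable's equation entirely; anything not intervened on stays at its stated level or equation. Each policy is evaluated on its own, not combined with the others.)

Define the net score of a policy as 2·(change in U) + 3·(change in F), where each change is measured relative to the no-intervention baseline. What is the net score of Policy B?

Baseline:
  B = 30
  A = 185 + 4·30 = 305
  U = 124 + 30 − 4·305 = -1066
  F = 241 + 3·30 − 4·305 + 2·(-1066) = -3021
Policy B (B := 3, A := 211):
  B = 3
  A = 211
  U = 124 + 3 − 4·211 = -717
  F = 241 + 3·3 − 4·211 + 2·(-717) = -2028
ΔU = -717 − (-1066) = 349; ΔF = -2028 − (-3021) = 993
Score = 2·349 + 3·993 = 3677

3677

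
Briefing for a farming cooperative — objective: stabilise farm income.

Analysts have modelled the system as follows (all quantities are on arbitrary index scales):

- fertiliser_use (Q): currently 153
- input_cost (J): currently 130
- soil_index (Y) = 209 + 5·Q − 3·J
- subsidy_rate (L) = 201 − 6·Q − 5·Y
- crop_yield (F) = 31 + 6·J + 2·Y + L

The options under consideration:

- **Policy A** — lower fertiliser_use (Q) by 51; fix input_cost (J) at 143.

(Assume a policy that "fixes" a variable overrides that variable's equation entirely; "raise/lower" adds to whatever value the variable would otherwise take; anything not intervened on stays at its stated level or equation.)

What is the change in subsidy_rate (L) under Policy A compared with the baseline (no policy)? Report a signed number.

Baseline:
  Q = 153
  J = 130
  Y = 209 + 5·153 − 3·130 = 584
  L = 201 − 6·153 − 5·584 = -3637
Policy A (Q − 51, J := 143):
  Q = 153 − 51 = 102
  J = 143
  Y = 209 + 5·102 − 3·143 = 290
  L = 201 − 6·102 − 5·290 = -1861
Change in L: -1861 − (-3637) = 1776

1776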